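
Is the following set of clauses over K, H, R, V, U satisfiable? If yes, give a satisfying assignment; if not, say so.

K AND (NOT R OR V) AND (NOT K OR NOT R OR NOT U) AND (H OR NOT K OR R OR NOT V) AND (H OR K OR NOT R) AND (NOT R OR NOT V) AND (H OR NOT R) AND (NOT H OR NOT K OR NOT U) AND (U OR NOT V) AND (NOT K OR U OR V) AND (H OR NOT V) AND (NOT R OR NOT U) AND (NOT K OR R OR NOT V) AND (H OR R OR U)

Unit clause (K) forces K = True.
Try H = True:
  (NOT H OR NOT K OR NOT U) forces U = False.
  (U OR NOT V) forces V = False.
  clause (NOT K OR U OR V) is falsified — backtrack.
So H = False.
  then (H OR NOT R) forces R = False.
  then (H OR NOT V) forces V = False.
  then (H OR R OR U) forces U = True.
All clauses satisfied.

K = True, H = False, R = False, V = False, U = True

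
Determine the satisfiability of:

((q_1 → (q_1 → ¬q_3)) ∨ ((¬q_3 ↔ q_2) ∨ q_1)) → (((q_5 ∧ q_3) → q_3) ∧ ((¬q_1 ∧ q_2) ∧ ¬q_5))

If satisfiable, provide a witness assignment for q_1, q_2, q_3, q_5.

q_1 = False, q_2 = True, q_3 = False, q_5 = False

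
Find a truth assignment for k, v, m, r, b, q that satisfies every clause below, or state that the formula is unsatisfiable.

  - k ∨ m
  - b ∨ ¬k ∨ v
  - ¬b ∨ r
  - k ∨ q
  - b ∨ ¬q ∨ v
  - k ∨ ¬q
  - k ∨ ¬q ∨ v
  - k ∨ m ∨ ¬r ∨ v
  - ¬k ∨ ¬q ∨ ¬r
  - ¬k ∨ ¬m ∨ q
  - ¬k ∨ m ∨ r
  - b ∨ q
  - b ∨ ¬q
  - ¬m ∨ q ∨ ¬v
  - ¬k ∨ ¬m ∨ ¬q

k = True; v = True; m = False; r = True; b = True; q = False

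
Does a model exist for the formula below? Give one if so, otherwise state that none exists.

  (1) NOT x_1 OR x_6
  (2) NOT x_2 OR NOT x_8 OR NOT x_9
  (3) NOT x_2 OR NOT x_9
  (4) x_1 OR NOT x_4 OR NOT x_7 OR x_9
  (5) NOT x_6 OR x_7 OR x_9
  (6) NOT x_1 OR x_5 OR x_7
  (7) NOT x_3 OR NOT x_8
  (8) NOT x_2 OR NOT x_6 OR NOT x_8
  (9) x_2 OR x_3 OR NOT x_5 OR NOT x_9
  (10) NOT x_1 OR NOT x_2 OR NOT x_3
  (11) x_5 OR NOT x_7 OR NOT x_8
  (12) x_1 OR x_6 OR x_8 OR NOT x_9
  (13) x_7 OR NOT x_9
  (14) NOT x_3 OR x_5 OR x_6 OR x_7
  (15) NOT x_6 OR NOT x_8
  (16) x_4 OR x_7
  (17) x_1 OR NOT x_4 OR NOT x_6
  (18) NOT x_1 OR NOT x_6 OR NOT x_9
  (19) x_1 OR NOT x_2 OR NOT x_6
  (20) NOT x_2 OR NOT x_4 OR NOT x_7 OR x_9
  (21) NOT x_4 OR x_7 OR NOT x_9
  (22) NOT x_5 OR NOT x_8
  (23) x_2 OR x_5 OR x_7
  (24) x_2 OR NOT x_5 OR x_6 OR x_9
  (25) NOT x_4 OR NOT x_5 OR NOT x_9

x_1: False, x_2: False, x_3: True, x_4: False, x_5: False, x_6: False, x_7: True, x_8: False, x_9: False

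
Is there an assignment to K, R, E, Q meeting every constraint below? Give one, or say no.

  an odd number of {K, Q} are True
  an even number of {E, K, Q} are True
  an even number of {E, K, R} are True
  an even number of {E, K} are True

K = True, R = False, E = True, Q = False

{K, Q}: 1 true → odd ✓
{E, K, Q}: 2 true → even ✓
{E, K, R}: 2 true → even ✓
{E, K}: 2 true → even ✓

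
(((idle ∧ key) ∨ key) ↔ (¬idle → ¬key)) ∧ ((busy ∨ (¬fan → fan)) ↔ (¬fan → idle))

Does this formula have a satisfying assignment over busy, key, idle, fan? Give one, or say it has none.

busy: True; key: True; idle: True; fan: False

  ((idle ∧ key) ∨ key) ↔ (¬idle → ¬key) = True
    (idle ∧ key) ∨ key = True
      idle ∧ key = True
    ¬idle → ¬key = True
      ¬idle = False
      ¬key = False
  (busy ∨ (¬fan → fan)) ↔ (¬fan → idle) = True
    busy ∨ (¬fan → fan) = True
      ¬fan → fan = False
        ¬fan = True
    ¬fan → idle = True
      ¬fan = True
Both conjuncts True, so the formula holds.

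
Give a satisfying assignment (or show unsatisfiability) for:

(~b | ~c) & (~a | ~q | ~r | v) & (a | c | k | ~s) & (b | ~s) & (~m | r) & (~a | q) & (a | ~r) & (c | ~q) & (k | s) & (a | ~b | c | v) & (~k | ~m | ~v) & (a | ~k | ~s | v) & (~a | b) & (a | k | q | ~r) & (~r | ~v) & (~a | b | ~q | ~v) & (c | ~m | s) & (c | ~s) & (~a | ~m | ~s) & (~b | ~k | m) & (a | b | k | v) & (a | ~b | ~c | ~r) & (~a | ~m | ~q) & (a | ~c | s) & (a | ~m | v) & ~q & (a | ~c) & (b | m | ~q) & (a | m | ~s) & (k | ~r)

k = True, r = False, b = False, q = False, c = False, s = False, a = False, v = False, m = False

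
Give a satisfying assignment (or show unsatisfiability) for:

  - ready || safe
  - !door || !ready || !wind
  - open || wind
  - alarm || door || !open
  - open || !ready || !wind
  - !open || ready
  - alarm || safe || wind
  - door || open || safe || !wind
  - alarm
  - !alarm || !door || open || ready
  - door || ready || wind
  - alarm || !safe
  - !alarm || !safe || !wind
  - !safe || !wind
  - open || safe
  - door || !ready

Unit clause (alarm) forces alarm = True.
Set ready = True.
  then (door || !ready) forces door = True.
  then (!door || !ready || !wind) forces wind = False.
  then (open || wind) forces open = True.
Set safe = False.
All clauses satisfied.

ready = True, safe = False, wind = False, door = True, open = True, alarm = True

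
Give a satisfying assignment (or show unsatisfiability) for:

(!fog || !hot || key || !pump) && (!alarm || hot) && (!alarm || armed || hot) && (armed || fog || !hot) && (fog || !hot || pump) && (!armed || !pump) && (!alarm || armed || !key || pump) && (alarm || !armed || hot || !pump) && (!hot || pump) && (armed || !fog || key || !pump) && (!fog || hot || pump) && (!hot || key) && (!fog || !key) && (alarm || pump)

Try pump = False:
  (!hot || pump) forces hot = False.
  (!alarm || hot) forces alarm = False.
  clause (alarm || pump) is falsified — backtrack.
So pump = True.
  then (!armed || !pump) forces armed = False.
Set key = True.
  then (!fog || !key) forces fog = False.
  then (armed || fog || !hot) forces hot = False.
  then (!alarm || hot) forces alarm = False.
All clauses satisfied.

pump = True; armed = False; key = True; hot = False; fog = False; alarm = False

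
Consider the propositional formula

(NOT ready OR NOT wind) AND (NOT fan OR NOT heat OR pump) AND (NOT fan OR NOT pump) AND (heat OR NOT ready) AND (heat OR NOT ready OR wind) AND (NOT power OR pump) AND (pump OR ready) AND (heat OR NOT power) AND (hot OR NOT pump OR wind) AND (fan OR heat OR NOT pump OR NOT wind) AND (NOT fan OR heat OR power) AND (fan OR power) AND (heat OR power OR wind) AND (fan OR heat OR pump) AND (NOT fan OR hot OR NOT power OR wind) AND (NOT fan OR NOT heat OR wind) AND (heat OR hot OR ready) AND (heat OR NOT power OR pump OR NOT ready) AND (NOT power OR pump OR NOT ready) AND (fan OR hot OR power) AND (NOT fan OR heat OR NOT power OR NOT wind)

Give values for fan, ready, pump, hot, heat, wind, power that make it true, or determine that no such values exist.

fan: False; ready: False; pump: True; hot: False; heat: True; wind: True; power: True

Try fan = True:
  (NOT fan OR NOT pump) forces pump = False.
  (NOT fan OR NOT heat OR pump) forces heat = False.
  (heat OR NOT ready) forces ready = False.
  clause (pump OR ready) is falsified — backtrack.
So fan = False.
  then (fan OR power) forces power = True.
  then (NOT power OR pump) forces pump = True.
  then (heat OR NOT power) forces heat = True.
Set ready = False.
Set hot = False.
  then (hot OR NOT pump OR wind) forces wind = True.
All clauses satisfied.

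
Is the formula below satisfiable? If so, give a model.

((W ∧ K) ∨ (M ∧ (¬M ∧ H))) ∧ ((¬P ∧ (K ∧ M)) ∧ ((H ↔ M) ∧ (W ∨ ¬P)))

K=T, P=F, H=T, W=T, M=T

  (W ∧ K) ∨ (M ∧ (¬M ∧ H)) = True
    W ∧ K = True
    M ∧ (¬M ∧ H) = False
      ¬M ∧ H = False
        ¬M = False
  (¬P ∧ (K ∧ M)) ∧ ((H ↔ M) ∧ (W ∨ ¬P)) = True
    ¬P ∧ (K ∧ M) = True
      ¬P = True
      K ∧ M = True
    (H ↔ M) ∧ (W ∨ ¬P) = True
      H ↔ M = True
      W ∨ ¬P = True
        ¬P = True
Both conjuncts True, so the formula holds.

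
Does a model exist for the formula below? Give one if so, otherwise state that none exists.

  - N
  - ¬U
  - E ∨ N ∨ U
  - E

N: True; E: True; U: False

Unit clause (N) forces N = True.
Unit clause (¬U) forces U = False.
Unit clause (E) forces E = True.
All clauses satisfied.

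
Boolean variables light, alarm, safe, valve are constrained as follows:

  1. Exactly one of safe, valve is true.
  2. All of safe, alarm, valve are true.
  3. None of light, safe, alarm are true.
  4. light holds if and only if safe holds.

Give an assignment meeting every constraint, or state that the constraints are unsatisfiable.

UNSATISFIABLE

Case alarm = True:
  Constraint (3) is violated (alarm=T) — contradiction.
Case alarm = False:
  Constraint (2) is violated (alarm=F) — contradiction.
Both cases fail — unsatisfiable.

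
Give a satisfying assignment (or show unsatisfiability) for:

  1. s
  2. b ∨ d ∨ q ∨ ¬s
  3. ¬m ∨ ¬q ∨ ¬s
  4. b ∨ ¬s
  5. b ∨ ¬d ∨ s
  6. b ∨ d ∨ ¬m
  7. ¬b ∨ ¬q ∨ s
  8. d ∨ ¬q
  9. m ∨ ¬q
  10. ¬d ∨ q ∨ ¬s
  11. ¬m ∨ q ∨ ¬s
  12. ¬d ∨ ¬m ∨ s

Unit clause (s) forces s = True.
In (b ∨ ¬s) only b is left, so b = True.
Set q = False.
  then (¬d ∨ q ∨ ¬s) forces d = False.
  then (¬m ∨ q ∨ ¬s) forces m = False.
All clauses satisfied.

s = True, b = True, q = False, m = False, d = False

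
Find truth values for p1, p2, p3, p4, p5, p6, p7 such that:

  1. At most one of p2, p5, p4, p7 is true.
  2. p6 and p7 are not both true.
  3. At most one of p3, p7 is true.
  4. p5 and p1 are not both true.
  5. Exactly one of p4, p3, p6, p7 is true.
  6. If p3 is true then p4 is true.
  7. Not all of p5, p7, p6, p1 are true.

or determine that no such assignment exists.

p1 = True; p2 = False; p3 = False; p4 = True; p5 = False; p6 = False; p7 = False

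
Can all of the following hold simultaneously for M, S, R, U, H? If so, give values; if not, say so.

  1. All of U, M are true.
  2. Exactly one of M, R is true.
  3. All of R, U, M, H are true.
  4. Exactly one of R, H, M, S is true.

Case R = True:
  (1) forces U = True.
  (1) forces M = True.
  Constraint (2) is violated (M=T, R=T) — contradiction.
Case R = False:
  Constraint (3) is violated (R=F) — contradiction.
Both cases fail — unsatisfiable.

The formula is unsatisfiable.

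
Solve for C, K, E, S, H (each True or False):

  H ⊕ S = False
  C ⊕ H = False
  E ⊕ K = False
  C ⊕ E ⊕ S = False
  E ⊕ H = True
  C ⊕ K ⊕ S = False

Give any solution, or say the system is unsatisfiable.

C = True, K = False, E = False, S = True, H = True

H ⊕ S = T ⊕ T = False ✓
C ⊕ H = T ⊕ T = False ✓
E ⊕ K = F ⊕ F = False ✓
C ⊕ E ⊕ S = T ⊕ F ⊕ T = False ✓
E ⊕ H = F ⊕ T = True ✓
C ⊕ K ⊕ S = T ⊕ F ⊕ T = False ✓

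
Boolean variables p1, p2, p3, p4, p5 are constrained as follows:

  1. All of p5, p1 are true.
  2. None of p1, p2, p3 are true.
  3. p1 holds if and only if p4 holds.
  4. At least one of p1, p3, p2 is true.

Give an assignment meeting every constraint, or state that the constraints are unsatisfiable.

Unsatisfiable — no assignment works.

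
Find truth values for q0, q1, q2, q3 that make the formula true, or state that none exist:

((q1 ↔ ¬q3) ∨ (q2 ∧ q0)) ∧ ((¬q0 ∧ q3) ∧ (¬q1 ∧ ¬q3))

Case q3 = True: the conjunct ¬q3 is False.
Case q3 = False: the conjunct q3 is False.
Both cases fail — unsatisfiable.

The formula is unsatisfiable.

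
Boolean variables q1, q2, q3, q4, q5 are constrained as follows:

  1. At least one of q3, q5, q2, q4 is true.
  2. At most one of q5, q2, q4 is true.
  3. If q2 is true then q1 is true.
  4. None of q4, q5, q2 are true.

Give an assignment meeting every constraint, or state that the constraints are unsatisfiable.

q1: True, q2: False, q3: True, q4: False, q5: False

  (1) {q3, q5, q2, q4}: 1 true — at least one ✓
  (2) {q5, q2, q4}: 0 true — at most one ✓
  (3) q2=F ⇒ q1: vacuous ✓
  (4) {q4, q5, q2}: 0 true — none ✓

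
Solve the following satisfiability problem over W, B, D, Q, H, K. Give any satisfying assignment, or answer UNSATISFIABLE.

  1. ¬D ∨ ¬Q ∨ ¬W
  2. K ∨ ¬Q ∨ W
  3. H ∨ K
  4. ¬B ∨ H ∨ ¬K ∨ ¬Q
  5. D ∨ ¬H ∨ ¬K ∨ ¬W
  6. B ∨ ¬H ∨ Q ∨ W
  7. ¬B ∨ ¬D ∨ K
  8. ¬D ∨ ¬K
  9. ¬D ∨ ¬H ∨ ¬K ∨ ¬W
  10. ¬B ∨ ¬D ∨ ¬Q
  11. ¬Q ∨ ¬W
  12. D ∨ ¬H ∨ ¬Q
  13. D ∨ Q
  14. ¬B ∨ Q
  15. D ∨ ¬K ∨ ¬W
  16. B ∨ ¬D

Set W = False.
Try B = True:
  (¬B ∨ Q) forces Q = True.
  (K ∨ ¬Q ∨ W) forces K = True.
  (¬B ∨ H ∨ ¬K ∨ ¬Q) forces H = True.
  (¬D ∨ ¬K) forces D = False.
  clause (D ∨ ¬H ∨ ¬Q) is falsified — backtrack.
So B = False.
  then (B ∨ ¬D) forces D = False.
  then (D ∨ Q) forces Q = True.
  then (K ∨ ¬Q ∨ W) forces K = True.
  then (D ∨ ¬H ∨ ¬Q) forces H = False.
All clauses satisfied.

W: False; B: False; D: False; Q: True; H: False; K: True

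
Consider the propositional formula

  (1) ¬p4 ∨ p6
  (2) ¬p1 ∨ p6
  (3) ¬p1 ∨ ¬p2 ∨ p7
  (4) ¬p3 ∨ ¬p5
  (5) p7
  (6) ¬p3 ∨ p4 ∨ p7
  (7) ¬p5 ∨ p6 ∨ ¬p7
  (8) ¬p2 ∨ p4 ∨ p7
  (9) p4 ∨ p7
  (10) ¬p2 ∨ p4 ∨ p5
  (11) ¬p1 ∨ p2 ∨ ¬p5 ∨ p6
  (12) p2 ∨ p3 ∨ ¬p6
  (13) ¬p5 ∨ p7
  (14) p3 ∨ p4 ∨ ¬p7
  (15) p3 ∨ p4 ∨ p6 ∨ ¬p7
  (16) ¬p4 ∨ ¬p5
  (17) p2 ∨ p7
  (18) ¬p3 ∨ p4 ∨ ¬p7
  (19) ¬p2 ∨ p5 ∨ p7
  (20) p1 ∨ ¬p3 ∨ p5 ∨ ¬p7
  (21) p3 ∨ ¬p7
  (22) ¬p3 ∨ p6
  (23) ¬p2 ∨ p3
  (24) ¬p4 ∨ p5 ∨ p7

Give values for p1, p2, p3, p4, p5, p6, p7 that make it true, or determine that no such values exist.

p1=T, p2=F, p3=T, p4=T, p5=F, p6=T, p7=T

Unit clause (p7) forces p7 = True.
In (p3 ∨ ¬p7) only p3 is left, so p3 = True.
In (¬p3 ∨ p6) only p6 is left, so p6 = True.
In (¬p3 ∨ ¬p5) only ¬p5 is left, so p5 = False.
In (¬p3 ∨ p4 ∨ ¬p7) only p4 is left, so p4 = True.
In (p1 ∨ ¬p3 ∨ p5 ∨ ¬p7) only p1 is left, so p1 = True.
Set p2 = False.
All clauses satisfied.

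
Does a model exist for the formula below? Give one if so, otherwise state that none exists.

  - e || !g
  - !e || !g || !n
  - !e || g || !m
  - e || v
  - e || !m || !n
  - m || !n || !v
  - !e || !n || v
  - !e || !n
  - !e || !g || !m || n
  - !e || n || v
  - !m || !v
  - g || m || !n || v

g = False; m = False; n = False; e = False; v = True

Set g = False.
Try m = True:
  (!e || g || !m) forces e = False.
  (e || v) forces v = True.
  clause (!m || !v) is falsified — backtrack.
So m = False.
Try n = True:
  (m || !n || !v) forces v = False.
  clause (g || m || !n || v) is falsified — backtrack.
So n = False.
Set e = False.
  then (e || v) forces v = True.
All clauses satisfied.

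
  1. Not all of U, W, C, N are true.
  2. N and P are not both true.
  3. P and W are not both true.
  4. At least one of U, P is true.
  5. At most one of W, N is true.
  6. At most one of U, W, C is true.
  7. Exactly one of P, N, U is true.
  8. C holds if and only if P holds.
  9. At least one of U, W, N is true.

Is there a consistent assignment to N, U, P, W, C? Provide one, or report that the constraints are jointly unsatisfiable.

N=F, U=T, P=F, W=F, C=F

  (1) {U, W, C, N}: 1/4 true — not all ✓
  (2) N=F, P=F — not both ✓
  (3) P=F, W=F — not both ✓
  (4) {U, P}: 1 true — at least one ✓
  (5) {W, N}: 0 true — at most one ✓
  (6) {U, W, C}: 1 true — at most one ✓
  (7) {P, N, U}: 1 true — exactly one ✓
  (8) C=F, P=F — same ✓
  (9) {U, W, N}: 1 true — at least one ✓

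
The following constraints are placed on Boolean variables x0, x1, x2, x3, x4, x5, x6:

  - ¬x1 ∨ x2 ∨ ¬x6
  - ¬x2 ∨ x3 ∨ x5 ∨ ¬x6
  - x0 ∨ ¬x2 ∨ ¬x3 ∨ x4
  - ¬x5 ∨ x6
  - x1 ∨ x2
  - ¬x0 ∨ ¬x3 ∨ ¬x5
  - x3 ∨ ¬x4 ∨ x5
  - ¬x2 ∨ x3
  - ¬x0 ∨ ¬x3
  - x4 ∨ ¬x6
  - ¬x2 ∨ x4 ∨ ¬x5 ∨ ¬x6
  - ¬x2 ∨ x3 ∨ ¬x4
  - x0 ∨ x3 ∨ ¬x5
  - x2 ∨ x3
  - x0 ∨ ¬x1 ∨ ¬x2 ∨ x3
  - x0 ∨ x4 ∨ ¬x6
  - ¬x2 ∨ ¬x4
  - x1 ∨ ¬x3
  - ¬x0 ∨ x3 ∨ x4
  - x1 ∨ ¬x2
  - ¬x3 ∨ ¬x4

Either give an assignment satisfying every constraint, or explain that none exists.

Set x0 = False.
Try x1 = False:
  (x1 ∨ x2) forces x2 = True.
  clause (x1 ∨ ¬x2) is falsified — backtrack.
So x1 = True.
Set x2 = False.
  then (¬x1 ∨ x2 ∨ ¬x6) forces x6 = False.
  then (¬x5 ∨ x6) forces x5 = False.
  then (x2 ∨ x3) forces x3 = True.
  then (¬x3 ∨ ¬x4) forces x4 = False.
All clauses satisfied.

x0 = False, x1 = True, x2 = False, x3 = True, x4 = False, x5 = False, x6 = False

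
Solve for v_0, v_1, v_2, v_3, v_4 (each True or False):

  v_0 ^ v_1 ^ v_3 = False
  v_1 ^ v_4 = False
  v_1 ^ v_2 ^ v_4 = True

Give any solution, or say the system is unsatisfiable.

v_0 = False, v_1 = True, v_2 = True, v_3 = True, v_4 = True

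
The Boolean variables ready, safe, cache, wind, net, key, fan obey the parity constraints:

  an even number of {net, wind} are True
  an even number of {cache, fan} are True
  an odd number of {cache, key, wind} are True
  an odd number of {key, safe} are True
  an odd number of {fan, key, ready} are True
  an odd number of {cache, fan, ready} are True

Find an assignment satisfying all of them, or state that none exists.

ready: True; safe: False; cache: True; wind: True; net: True; key: True; fan: True

{net, wind}: 2 true → even ✓
{cache, fan}: 2 true → even ✓
{cache, key, wind}: 3 true → odd ✓
{key, safe}: 1 true → odd ✓
{fan, key, ready}: 3 true → odd ✓
{cache, fan, ready}: 3 true → odd ✓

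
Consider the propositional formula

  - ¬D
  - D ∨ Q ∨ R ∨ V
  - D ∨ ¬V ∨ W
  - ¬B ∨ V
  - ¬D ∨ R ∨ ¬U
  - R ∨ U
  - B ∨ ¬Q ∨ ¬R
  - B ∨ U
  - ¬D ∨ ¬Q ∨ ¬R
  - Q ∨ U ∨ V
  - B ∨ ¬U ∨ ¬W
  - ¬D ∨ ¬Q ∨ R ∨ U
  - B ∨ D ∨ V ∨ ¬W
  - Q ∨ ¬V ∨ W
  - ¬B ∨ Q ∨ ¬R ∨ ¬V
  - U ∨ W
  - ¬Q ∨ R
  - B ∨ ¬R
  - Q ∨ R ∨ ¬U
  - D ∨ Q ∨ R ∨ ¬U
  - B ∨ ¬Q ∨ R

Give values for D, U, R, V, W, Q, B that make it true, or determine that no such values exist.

Unit clause (¬D) forces D = False.
Set U = False.
  then (R ∨ U) forces R = True.
  then (B ∨ U) forces B = True.
  then (U ∨ W) forces W = True.
  then (¬B ∨ V) forces V = True.
  then (¬B ∨ Q ∨ ¬R ∨ ¬V) forces Q = True.
All clauses satisfied.

D: False, U: False, R: True, V: True, W: True, Q: True, B: True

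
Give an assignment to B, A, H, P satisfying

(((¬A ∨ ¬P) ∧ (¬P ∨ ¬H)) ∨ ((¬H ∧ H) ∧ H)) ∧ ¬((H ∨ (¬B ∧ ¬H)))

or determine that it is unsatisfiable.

B: True; A: False; H: False; P: True

  ((¬A ∨ ¬P) ∧ (¬P ∨ ¬H)) ∨ ((¬H ∧ H) ∧ H) = True
    (¬A ∨ ¬P) ∧ (¬P ∨ ¬H) = True
      ¬A ∨ ¬P = True
        ¬A = True
        ¬P = False
      ¬P ∨ ¬H = True
        ¬P = False
        ¬H = True
    (¬H ∧ H) ∧ H = False
      ¬H ∧ H = False
        ¬H = True
  ¬((H ∨ (¬B ∧ ¬H))) = True
    H ∨ (¬B ∧ ¬H) = False
      ¬B ∧ ¬H = False
        ¬B = False
        ¬H = True
Both conjuncts True, so the formula holds.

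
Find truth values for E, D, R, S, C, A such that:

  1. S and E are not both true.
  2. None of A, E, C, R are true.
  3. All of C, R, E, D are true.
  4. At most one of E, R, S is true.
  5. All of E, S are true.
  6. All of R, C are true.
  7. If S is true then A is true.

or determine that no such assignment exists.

Case E = True:
  Constraint (2) is violated (E=T) — contradiction.
Case E = False:
  Constraint (3) is violated (E=F) — contradiction.
Both cases fail — unsatisfiable.

No satisfying assignment exists.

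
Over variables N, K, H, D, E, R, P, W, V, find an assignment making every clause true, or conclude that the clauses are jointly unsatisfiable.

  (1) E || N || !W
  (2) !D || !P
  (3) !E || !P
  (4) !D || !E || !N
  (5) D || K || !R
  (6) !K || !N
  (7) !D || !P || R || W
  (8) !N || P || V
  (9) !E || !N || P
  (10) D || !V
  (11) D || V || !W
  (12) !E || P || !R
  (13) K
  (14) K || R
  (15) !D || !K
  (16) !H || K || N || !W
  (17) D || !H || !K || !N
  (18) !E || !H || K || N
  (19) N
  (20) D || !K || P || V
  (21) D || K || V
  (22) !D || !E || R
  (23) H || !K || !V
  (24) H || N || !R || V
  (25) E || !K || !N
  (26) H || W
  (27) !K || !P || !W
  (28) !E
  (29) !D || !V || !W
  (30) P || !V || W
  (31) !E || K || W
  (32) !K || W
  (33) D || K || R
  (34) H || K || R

Case N = True:
  (!K || !N) forces K = False.
  Clause (K) is falsified — contradiction.
Case N = False:
  Clause (N) is falsified — contradiction.
Both cases fail, so the formula is unsatisfiable.

No satisfying assignment exists.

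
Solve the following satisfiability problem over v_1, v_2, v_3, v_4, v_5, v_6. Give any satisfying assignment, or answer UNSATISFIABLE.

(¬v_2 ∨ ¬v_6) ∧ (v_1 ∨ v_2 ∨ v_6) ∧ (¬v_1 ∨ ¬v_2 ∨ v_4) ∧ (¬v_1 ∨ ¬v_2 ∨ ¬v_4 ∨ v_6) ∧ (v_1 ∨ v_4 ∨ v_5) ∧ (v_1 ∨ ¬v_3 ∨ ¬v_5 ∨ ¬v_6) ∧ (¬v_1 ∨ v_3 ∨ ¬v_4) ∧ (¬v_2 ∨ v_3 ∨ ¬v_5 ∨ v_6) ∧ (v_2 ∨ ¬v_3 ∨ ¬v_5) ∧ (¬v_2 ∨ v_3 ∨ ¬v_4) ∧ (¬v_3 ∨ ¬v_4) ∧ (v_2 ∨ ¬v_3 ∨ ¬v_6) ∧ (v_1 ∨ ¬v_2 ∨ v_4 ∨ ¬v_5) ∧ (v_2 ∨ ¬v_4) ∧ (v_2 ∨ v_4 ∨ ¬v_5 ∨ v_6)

v_1 = True; v_2 = False; v_3 = False; v_4 = False; v_5 = False; v_6 = False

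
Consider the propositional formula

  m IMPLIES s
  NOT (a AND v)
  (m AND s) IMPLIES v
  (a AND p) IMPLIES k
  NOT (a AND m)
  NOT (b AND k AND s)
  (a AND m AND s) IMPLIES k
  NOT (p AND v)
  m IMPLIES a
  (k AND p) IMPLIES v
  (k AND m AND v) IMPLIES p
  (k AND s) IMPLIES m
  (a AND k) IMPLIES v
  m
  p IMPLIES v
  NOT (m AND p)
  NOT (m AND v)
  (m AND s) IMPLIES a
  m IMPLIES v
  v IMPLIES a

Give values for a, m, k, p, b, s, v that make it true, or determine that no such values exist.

Case m = True:
  (NOT m OR NOT v) forces v = False.
  Clause (NOT m OR v) is falsified — contradiction.
Case m = False:
  Clause (m) is falsified — contradiction.
Both cases fail, so the formula is unsatisfiable.

No satisfying assignment exists.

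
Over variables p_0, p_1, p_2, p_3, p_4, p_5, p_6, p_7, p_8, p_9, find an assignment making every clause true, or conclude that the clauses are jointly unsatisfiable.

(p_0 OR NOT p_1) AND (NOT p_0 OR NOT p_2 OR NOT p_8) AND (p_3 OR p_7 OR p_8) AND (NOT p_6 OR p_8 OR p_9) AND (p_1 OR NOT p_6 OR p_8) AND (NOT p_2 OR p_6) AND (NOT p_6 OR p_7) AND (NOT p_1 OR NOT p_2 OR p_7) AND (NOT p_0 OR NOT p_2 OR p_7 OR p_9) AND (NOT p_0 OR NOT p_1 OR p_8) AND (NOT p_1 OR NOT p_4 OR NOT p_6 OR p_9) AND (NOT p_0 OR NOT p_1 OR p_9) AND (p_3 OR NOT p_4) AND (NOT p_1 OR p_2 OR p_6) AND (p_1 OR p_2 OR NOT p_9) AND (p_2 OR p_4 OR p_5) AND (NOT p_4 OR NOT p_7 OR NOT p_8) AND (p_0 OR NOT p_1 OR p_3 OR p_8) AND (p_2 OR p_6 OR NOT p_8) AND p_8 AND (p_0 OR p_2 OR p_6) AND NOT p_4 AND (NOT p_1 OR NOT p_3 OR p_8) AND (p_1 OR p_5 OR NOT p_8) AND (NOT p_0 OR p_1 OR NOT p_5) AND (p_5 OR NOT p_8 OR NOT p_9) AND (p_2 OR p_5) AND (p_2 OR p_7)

p_0 = False, p_1 = False, p_2 = True, p_3 = False, p_4 = False, p_5 = True, p_6 = True, p_7 = True, p_8 = True, p_9 = True

Unit clause (p_8) forces p_8 = True.
Unit clause (NOT p_4) forces p_4 = False.
Set p_0 = False.
  then (p_0 OR NOT p_1) forces p_1 = False.
  then (p_1 OR p_5 OR NOT p_8) forces p_5 = True.
Set p_2 = True.
  then (NOT p_2 OR p_6) forces p_6 = True.
  then (NOT p_6 OR p_7) forces p_7 = True.
Set p_3 = False.
Set p_9 = True.
All clauses satisfied.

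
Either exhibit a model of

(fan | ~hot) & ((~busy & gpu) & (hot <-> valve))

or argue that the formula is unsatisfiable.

valve: True, busy: False, gpu: True, fan: True, hot: True

  fan | ~hot = True
    ~hot = False
  (~busy & gpu) & (hot <-> valve) = True
    ~busy & gpu = True
      ~busy = True
    hot <-> valve = True
Both conjuncts True, so the formula holds.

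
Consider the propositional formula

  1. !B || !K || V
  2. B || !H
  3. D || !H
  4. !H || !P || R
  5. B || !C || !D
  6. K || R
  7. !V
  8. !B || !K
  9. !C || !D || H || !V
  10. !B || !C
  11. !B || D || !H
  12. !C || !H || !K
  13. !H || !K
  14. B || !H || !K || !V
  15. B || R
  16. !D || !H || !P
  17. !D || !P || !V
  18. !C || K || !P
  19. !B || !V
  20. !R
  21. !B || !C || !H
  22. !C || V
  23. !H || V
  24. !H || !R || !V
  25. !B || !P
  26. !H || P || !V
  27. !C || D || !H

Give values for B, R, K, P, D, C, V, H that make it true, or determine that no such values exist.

Unsatisfiable — no assignment works.

Case R = True:
  Clause (!R) is falsified — contradiction.
Case R = False:
  (K || R) forces K = True.
  (!V) forces V = False.
  (!B || !K || V) forces B = False.
  Clause (B || R) is falsified — contradiction.
Both cases fail, so the formula is unsatisfiable.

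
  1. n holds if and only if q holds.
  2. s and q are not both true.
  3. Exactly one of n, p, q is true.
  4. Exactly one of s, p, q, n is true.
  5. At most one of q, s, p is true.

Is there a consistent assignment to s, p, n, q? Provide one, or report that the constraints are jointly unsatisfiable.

s: False, p: True, n: False, q: False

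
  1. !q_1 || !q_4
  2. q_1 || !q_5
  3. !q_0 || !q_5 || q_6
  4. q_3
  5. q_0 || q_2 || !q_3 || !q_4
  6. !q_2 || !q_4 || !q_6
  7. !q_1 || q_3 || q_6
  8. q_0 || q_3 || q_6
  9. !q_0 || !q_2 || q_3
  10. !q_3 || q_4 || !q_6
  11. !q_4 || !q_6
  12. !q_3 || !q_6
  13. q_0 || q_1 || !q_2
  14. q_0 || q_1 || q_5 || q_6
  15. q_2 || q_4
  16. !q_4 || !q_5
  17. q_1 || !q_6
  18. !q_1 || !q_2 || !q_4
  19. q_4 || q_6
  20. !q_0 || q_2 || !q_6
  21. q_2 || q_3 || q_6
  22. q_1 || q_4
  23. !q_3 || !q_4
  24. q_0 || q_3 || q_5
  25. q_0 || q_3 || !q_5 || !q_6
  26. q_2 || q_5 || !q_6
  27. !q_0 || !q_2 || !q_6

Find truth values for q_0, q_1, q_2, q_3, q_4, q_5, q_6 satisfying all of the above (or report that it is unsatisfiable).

The formula is unsatisfiable.

Case q_3 = True:
  (!q_3 || !q_6) forces q_6 = False.
  (q_4 || q_6) forces q_4 = True.
  Clause (!q_3 || !q_4) is falsified — contradiction.
Case q_3 = False:
  Clause (q_3) is falsified — contradiction.
Both cases fail, so the formula is unsatisfiable.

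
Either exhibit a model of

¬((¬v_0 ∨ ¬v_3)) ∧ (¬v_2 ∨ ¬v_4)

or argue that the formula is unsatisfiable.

v_0: True; v_2: False; v_3: True; v_4: True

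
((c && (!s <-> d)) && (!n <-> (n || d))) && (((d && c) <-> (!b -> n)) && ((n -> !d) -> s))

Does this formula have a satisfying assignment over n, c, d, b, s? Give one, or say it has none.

No satisfying assignment exists.

Case n = True: the conjunct !n <-> (n || d) becomes !True <-> (True || d) = False.
Case n = False: the formula simplifies to ((c && (!s <-> d)) && d) && (((d && c) <-> b) && s).
  d = True: simplifies to (c && !s) && ((c <-> b) && s).
    s = True: the conjunct !s is False.
    s = False: the conjunct s is False.
  d = False: the conjunct d is False.
Both cases fail — unsatisfiable.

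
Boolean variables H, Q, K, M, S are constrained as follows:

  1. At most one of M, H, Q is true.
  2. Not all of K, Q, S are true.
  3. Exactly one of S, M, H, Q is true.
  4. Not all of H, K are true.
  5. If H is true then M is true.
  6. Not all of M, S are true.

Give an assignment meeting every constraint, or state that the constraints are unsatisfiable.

H = False, Q = False, K = False, M = False, S = True

  (1) {M, H, Q}: 0 true — at most one ✓
  (2) {K, Q, S}: 1/3 true — not all ✓
  (3) {S, M, H, Q}: 1 true — exactly one ✓
  (4) {H, K}: 0/2 true — not all ✓
  (5) H=F ⇒ M: vacuous ✓
  (6) {M, S}: 1/2 true — not all ✓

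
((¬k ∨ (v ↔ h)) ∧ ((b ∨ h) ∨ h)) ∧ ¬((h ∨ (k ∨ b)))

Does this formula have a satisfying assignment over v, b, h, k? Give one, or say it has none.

The formula is unsatisfiable.

Case k = True: the conjunct ¬((h ∨ (k ∨ b))) becomes ¬((h ∨ True)) = False.
Case k = False: the formula simplifies to ((b ∨ h) ∨ h) ∧ ¬((h ∨ b)).
  h = True: the conjunct ¬((h ∨ b)) becomes ¬((True ∨ b)) = False.
  h = False: simplifies to b ∧ ¬b.
    b = True: the conjunct ¬b is False.
    b = False: the conjunct b is False.
Both cases fail — unsatisfiable.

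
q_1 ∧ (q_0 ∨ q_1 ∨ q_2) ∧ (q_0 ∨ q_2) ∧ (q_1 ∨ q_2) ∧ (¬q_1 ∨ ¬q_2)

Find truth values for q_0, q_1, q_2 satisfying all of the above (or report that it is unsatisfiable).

q_0=T; q_1=T; q_2=F

Unit clause (q_1) forces q_1 = True.
In (¬q_1 ∨ ¬q_2) only ¬q_2 is left, so q_2 = False.
In (q_0 ∨ q_2) only q_0 is left, so q_0 = True.
Check each clause:
  (q_1): q_1 holds.
  (q_0 ∨ q_1 ∨ q_2): q_0 holds.
  (q_0 ∨ q_2): q_0 holds.
  (q_1 ∨ q_2): q_1 holds.
  (¬q_1 ∨ ¬q_2): ¬q_2 holds.
All clauses satisfied.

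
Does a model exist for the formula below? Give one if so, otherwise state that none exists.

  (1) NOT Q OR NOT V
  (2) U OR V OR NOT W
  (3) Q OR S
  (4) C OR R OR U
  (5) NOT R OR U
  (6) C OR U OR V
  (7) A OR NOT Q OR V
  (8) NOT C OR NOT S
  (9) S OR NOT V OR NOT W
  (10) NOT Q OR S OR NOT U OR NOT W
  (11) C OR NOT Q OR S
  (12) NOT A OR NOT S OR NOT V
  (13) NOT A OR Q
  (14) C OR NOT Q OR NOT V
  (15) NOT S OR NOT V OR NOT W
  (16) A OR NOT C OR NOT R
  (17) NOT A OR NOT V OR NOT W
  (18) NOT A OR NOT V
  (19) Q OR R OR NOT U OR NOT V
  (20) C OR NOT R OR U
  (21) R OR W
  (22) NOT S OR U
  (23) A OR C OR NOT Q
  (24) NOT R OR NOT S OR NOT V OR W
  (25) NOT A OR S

C: False, U: True, S: True, V: False, W: True, Q: False, A: False, R: False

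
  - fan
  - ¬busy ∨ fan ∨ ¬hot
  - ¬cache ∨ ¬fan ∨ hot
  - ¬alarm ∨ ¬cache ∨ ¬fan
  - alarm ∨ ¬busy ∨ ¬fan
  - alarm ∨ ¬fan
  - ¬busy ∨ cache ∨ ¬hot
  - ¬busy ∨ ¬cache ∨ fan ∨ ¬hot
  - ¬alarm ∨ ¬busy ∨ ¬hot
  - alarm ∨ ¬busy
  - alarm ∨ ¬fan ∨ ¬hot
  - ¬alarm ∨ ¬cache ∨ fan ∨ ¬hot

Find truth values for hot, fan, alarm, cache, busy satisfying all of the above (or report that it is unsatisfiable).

hot: True; fan: True; alarm: True; cache: False; busy: False

Unit clause (fan) forces fan = True.
In (alarm ∨ ¬fan) only alarm is left, so alarm = True.
In (¬alarm ∨ ¬cache ∨ ¬fan) only ¬cache is left, so cache = False.
Set hot = True.
  then (¬busy ∨ cache ∨ ¬hot) forces busy = False.
All clauses satisfied.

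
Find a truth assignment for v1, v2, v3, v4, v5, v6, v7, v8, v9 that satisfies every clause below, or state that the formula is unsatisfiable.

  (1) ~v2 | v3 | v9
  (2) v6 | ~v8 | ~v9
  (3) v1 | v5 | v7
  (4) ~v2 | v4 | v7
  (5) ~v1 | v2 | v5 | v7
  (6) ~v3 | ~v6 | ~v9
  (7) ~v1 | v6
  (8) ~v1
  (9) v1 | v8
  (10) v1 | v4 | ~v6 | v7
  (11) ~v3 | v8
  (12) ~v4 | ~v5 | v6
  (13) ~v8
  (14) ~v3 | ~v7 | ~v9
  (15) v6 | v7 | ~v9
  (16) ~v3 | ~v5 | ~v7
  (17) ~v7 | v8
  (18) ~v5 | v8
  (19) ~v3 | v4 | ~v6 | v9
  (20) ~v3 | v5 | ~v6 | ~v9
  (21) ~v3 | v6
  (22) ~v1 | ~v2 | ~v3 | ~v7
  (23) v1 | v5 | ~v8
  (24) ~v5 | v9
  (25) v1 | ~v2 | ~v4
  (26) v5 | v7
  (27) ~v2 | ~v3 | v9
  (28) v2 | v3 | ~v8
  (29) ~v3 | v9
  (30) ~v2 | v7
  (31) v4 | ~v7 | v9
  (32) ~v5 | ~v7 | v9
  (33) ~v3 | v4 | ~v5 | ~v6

Unsatisfiable — no assignment works.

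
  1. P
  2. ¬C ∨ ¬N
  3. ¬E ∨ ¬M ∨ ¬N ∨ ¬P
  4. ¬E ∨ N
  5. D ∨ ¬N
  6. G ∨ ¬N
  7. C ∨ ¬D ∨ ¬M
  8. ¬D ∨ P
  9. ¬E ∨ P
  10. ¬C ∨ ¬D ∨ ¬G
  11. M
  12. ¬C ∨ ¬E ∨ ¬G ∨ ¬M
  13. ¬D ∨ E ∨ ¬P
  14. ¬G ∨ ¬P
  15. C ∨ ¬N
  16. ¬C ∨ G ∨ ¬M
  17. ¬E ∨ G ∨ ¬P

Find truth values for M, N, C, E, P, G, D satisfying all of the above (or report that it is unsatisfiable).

M = True; N = False; C = False; E = False; P = True; G = False; D = False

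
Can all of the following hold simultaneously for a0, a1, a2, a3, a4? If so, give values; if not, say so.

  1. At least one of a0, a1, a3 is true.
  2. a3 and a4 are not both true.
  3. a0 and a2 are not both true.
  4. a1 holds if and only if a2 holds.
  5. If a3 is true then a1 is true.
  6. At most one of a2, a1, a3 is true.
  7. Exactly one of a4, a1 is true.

a0 = True; a1 = False; a2 = False; a3 = False; a4 = True

  (1) {a0, a1, a3}: 1 true — at least one ✓
  (2) a3=F, a4=T — not both ✓
  (3) a0=T, a2=F — not both ✓
  (4) a1=F, a2=F — same ✓
  (5) a3=F ⇒ a1: vacuous ✓
  (6) {a2, a1, a3}: 0 true — at most one ✓
  (7) {a4, a1}: 1 true — exactly one ✓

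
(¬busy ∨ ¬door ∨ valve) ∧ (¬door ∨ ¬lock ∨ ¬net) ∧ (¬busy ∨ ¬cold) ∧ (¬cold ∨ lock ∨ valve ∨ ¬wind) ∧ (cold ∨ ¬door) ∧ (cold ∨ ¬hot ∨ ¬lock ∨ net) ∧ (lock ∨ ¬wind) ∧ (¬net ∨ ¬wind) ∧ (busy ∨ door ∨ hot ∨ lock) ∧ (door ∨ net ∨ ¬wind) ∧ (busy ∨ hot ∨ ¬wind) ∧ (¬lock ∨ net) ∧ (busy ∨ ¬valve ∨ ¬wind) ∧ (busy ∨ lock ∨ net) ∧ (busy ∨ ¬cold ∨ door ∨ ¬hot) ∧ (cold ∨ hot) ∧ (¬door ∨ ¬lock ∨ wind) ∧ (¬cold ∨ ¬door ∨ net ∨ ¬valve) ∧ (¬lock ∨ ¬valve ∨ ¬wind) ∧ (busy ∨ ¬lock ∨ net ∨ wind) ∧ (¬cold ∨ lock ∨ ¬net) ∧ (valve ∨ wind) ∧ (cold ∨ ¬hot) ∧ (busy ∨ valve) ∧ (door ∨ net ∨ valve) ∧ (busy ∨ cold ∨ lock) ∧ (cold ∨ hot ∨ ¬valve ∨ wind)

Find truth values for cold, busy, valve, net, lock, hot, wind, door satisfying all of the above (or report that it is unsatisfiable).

Set cold = True.
  then (¬busy ∨ ¬cold) forces busy = False.
  then (busy ∨ valve) forces valve = True.
  then (busy ∨ ¬valve ∨ ¬wind) forces wind = False.
Try net = False:
  (¬lock ∨ net) forces lock = False.
  clause (busy ∨ lock ∨ net) is falsified — backtrack.
So net = True.
  then (¬cold ∨ lock ∨ ¬net) forces lock = True.
  then (¬door ∨ ¬lock ∨ ¬net) forces door = False.
  then (busy ∨ ¬cold ∨ door ∨ ¬hot) forces hot = False.
All clauses satisfied.

cold: True, busy: False, valve: True, net: True, lock: True, hot: False, wind: False, door: False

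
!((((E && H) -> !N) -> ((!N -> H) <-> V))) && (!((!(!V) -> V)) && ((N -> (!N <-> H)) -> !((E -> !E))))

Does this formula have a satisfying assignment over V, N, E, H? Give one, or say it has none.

The conjunct !((!(!V) -> V)) is unsatisfiable on its own:
  V=F: evaluates to False.
  V=T: evaluates to False.
So the whole conjunction is unsatisfiable.

No satisfying assignment exists.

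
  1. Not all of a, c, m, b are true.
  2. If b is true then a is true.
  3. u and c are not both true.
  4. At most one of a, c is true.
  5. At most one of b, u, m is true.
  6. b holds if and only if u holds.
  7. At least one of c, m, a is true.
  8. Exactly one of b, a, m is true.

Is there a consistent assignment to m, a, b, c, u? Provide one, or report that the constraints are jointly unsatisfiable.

m: True, a: False, b: False, c: False, u: False

  (1) {a, c, m, b}: 1/4 true — not all ✓
  (2) b=F ⇒ a: vacuous ✓
  (3) u=F, c=F — not both ✓
  (4) {a, c}: 0 true — at most one ✓
  (5) {b, u, m}: 1 true — at most one ✓
  (6) b=F, u=F — same ✓
  (7) {c, m, a}: 1 true — at least one ✓
  (8) {b, a, m}: 1 true — exactly one ✓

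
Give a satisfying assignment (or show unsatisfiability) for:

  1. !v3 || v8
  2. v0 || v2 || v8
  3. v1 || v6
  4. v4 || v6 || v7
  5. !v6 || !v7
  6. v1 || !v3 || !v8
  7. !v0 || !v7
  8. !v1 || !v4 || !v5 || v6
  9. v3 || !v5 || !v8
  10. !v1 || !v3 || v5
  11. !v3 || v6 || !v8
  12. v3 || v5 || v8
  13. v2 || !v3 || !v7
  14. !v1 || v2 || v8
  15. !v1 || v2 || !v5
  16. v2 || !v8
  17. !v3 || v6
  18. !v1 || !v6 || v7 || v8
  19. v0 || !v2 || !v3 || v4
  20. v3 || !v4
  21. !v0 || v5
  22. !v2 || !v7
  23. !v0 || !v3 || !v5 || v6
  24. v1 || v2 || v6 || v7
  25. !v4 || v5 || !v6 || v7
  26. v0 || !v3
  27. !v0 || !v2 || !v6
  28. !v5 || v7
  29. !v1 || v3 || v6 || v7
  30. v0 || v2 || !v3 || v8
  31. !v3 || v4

v0: False, v1: False, v2: True, v3: False, v4: False, v5: False, v6: True, v7: False, v8: True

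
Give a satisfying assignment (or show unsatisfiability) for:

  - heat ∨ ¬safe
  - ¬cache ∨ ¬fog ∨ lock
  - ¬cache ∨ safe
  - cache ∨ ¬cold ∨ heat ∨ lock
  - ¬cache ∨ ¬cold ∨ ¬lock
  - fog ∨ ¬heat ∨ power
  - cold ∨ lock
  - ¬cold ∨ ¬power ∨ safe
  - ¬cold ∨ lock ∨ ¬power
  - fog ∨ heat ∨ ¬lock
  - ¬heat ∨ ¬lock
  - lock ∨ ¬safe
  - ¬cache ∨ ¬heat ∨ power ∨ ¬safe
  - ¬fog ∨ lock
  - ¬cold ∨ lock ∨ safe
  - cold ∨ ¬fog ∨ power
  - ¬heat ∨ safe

Set cold = True.
Try lock = False:
  (¬cold ∨ lock ∨ ¬power) forces power = False.
  (lock ∨ ¬safe) forces safe = False.
  clause (¬cold ∨ lock ∨ safe) is falsified — backtrack.
So lock = True.
  then (¬cache ∨ ¬cold ∨ ¬lock) forces cache = False.
  then (¬heat ∨ ¬lock) forces heat = False.
  then (heat ∨ ¬safe) forces safe = False.
  then (¬cold ∨ ¬power ∨ safe) forces power = False.
  then (fog ∨ heat ∨ ¬lock) forces fog = True.
All clauses satisfied.

cold=T, lock=T, cache=F, power=F, safe=F, heat=F, fog=T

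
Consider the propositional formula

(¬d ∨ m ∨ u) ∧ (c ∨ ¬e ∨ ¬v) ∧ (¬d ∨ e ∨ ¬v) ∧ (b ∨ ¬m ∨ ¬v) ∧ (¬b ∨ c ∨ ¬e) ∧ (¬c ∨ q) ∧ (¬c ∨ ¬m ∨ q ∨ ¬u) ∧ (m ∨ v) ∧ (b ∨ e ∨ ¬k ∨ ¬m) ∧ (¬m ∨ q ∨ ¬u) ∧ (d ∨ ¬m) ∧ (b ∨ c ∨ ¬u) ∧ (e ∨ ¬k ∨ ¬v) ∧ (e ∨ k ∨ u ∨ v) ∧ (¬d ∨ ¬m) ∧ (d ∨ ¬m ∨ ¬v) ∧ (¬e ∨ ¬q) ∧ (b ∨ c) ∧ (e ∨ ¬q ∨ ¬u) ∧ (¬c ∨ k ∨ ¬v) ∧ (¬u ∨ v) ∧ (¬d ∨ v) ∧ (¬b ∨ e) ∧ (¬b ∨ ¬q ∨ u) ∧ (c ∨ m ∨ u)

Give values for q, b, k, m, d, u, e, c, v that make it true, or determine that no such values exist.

Case m = True:
  (d ∨ ¬m) forces d = True.
  Clause (¬d ∨ ¬m) is falsified — contradiction.
Case m = False:
  (m ∨ v) forces v = True.
  If c = True:
    (¬c ∨ q) forces q = True.
    (¬e ∨ ¬q) forces e = False.
    (¬d ∨ e ∨ ¬v) forces d = False.
    (e ∨ ¬k ∨ ¬v) forces k = False.
    clause (¬c ∨ k ∨ ¬v) is falsified.
  If c = False:
    (c ∨ ¬e ∨ ¬v) forces e = False.
    (¬d ∨ e ∨ ¬v) forces d = False.
    (e ∨ ¬k ∨ ¬v) forces k = False.
    (b ∨ c) forces b = True.
    clause (¬b ∨ e) is falsified.
  Every sub-case reaches a contradiction.
Both cases fail, so the formula is unsatisfiable.

Unsatisfiable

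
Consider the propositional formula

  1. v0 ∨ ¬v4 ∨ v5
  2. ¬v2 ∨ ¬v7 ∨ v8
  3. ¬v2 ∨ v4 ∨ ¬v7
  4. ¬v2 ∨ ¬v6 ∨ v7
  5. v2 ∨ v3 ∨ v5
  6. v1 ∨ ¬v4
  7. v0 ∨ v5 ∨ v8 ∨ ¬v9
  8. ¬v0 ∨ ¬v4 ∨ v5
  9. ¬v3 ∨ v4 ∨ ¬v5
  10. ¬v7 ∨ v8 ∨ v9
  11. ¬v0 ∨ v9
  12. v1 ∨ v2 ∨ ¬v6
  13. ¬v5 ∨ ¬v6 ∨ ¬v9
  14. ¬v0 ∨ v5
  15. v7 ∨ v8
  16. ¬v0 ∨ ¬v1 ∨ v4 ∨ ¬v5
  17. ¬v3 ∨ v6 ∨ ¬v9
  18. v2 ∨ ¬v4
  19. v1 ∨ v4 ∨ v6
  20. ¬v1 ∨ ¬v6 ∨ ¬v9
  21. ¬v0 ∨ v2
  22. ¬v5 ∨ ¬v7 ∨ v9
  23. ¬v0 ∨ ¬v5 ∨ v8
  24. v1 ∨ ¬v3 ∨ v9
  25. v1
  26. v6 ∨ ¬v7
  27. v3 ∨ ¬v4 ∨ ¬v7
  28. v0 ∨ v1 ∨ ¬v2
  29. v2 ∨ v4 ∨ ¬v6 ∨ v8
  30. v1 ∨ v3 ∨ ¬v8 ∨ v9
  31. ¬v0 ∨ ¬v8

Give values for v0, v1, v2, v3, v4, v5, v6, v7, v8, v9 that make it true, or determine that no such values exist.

v0: False, v1: True, v2: True, v3: False, v4: True, v5: True, v6: False, v7: False, v8: True, v9: True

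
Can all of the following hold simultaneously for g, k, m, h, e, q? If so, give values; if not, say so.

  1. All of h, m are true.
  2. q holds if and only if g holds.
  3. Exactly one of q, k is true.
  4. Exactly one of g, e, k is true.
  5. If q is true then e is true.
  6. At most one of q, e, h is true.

g=F, k=T, m=T, h=T, e=F, q=F

  (1) {h, m}: all 2 true ✓
  (2) q=F, g=F — same ✓
  (3) {q, k}: 1 true — exactly one ✓
  (4) {g, e, k}: 1 true — exactly one ✓
  (5) q=F ⇒ e: vacuous ✓
  (6) {q, e, h}: 1 true — at most one ✓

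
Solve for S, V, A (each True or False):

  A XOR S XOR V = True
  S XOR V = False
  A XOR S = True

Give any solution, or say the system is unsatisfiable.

S = False, V = False, A = True

A XOR S XOR V = T XOR F XOR F = True ✓
S XOR V = F XOR F = False ✓
A XOR S = T XOR F = True ✓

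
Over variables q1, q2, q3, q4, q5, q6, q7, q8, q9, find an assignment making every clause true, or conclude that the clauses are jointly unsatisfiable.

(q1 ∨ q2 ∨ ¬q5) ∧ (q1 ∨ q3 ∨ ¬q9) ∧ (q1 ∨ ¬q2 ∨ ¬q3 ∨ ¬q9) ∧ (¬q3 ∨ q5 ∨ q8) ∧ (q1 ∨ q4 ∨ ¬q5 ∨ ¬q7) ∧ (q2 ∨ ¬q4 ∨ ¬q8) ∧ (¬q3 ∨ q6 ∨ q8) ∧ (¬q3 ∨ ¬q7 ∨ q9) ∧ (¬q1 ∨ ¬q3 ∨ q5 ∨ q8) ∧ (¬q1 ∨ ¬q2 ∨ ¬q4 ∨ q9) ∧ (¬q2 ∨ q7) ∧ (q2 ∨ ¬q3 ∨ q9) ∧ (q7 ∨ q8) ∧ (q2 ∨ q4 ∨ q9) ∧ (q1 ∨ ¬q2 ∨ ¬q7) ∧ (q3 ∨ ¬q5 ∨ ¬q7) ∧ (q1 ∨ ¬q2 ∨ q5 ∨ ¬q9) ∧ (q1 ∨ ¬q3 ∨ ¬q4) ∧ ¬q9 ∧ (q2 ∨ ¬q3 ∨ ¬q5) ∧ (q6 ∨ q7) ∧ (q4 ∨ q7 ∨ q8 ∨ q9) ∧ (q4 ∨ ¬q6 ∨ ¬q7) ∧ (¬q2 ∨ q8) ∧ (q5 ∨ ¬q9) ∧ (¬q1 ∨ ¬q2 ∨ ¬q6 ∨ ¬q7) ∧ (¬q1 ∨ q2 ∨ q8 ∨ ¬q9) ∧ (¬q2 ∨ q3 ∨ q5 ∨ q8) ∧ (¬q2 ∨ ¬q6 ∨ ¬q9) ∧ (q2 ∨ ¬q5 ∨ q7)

Unit clause (¬q9) forces q9 = False.
Set q1 = True.
Set q2 = False.
  then (q2 ∨ ¬q3 ∨ q9) forces q3 = False.
  then (q2 ∨ q4 ∨ q9) forces q4 = True.
  then (q2 ∨ ¬q4 ∨ ¬q8) forces q8 = False.
  then (q7 ∨ q8) forces q7 = True.
  then (q3 ∨ ¬q5 ∨ ¬q7) forces q5 = False.
Set q6 = True.
All clauses satisfied.

q1 = True; q2 = False; q3 = False; q4 = True; q5 = False; q6 = True; q7 = True; q8 = False; q9 = False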